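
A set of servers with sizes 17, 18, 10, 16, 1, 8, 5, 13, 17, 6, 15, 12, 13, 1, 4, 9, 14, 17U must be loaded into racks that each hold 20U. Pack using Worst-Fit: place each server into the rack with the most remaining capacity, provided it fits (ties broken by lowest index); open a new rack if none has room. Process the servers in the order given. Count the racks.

17U → rack 1 (remaining 3U)
18U → rack 2 (remaining 2U)
10U → rack 3 (remaining 10U)
16U → rack 4 (remaining 4U)
1U → rack 3 (remaining 9U)
8U → rack 3 (remaining 1U)
5U → rack 5 (remaining 15U)
13U → rack 5 (remaining 2U)
17U → rack 6 (remaining 3U)
6U → rack 7 (remaining 14U)
15U → rack 8 (remaining 5U)
12U → rack 7 (remaining 2U)
13U → rack 9 (remaining 7U)
1U → rack 9 (remaining 6U)
4U → rack 9 (remaining 2U)
9U → rack 10 (remaining 11U)
14U → rack 11 (remaining 6U)
17U → rack 12 (remaining 3U)
Final racks: [17] [18] [10,1,8] [16] [5,13] [17] [6,12] [15] [13,1,4] [9] [14] [17].

12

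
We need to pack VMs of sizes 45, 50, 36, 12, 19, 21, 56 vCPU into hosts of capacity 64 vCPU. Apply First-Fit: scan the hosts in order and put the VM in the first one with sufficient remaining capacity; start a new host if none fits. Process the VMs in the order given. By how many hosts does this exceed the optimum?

First-Fit: [45,12] [50] [36,19] [21] [56] → 5 hosts.
Total size 239 vCPU; any packing needs at least ⌈239/64⌉ = 4 hosts.
An optimal packing achieves that bound: [56] [50,12] [45,19] [36,21] → 4 hosts.
Excess: 5 − 4 = 1.

1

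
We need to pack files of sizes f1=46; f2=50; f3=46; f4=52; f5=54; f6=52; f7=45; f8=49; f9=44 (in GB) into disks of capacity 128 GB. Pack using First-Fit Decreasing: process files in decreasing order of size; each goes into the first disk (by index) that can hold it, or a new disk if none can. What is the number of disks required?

Sorted descending: 54, 52, 52, 50, 49, 46, 46, 45, 44.
54 GB → disk 1 (remaining 74 GB)
52 GB → disk 1 (remaining 22 GB)
52 GB → disk 2 (remaining 76 GB)
50 GB → disk 2 (remaining 26 GB)
49 GB → disk 3 (remaining 79 GB)
46 GB → disk 3 (remaining 33 GB)
46 GB → disk 4 (remaining 82 GB)
45 GB → disk 4 (remaining 37 GB)
44 GB → disk 5 (remaining 84 GB)
Final disks: [54,52] [52,50] [49,46] [46,45] [44].

5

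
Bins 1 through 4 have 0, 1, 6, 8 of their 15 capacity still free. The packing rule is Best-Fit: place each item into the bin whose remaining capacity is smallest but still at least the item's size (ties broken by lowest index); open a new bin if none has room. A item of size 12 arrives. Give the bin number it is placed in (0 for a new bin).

No bin has ≥ 12 free, so a new bin is opened.

0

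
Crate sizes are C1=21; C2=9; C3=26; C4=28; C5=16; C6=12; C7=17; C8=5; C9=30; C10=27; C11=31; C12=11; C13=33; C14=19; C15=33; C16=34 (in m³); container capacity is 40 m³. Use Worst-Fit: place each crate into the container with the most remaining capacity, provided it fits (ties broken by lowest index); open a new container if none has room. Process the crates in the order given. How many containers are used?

12

C1 (21 m³) → container 1 (remaining 19 m³)
C2 (9 m³) → container 1 (remaining 10 m³)
C3 (26 m³) → container 2 (remaining 14 m³)
C4 (28 m³) → container 3 (remaining 12 m³)
C5 (16 m³) → container 4 (remaining 24 m³)
C6 (12 m³) → container 4 (remaining 12 m³)
C7 (17 m³) → container 5 (remaining 23 m³)
C8 (5 m³) → container 5 (remaining 18 m³)
C9 (30 m³) → container 6 (remaining 10 m³)
C10 (27 m³) → container 7 (remaining 13 m³)
C11 (31 m³) → container 8 (remaining 9 m³)
C12 (11 m³) → container 5 (remaining 7 m³)
C13 (33 m³) → container 9 (remaining 7 m³)
C14 (19 m³) → container 10 (remaining 21 m³)
C15 (33 m³) → container 11 (remaining 7 m³)
C16 (34 m³) → container 12 (remaining 6 m³)
Final containers: [21,9] [26] [28] [16,12] [17,5,11] [30] [27] [31] [33] [19] [33] [34].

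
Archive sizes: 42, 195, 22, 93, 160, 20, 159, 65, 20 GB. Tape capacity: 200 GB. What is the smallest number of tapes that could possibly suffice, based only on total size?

4 tapes

Total size = 42 + 195 + 22 + 93 + 160 + 20 + 159 + 65 + 20 = 776 GB.
⌈776 / 200⌉ = 4.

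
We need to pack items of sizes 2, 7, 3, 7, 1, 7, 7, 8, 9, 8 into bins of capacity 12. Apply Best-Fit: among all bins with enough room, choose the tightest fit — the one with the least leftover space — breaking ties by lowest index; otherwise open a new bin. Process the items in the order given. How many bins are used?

7 bins

2 → bin 1 (remaining 10)
7 → bin 1 (remaining 3)
3 → bin 1 (remaining 0)
7 → bin 2 (remaining 5)
1 → bin 2 (remaining 4)
7 → bin 3 (remaining 5)
7 → bin 4 (remaining 5)
8 → bin 5 (remaining 4)
9 → bin 6 (remaining 3)
8 → bin 7 (remaining 4)
Final bins: [2,7,3] [7,1] [7] [7] [8] [9] [8].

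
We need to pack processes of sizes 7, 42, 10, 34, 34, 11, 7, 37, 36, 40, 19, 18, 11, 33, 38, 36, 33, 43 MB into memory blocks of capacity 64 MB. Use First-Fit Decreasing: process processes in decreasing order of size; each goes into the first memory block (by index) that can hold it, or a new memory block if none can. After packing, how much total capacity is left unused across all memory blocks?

Sorted descending: 43, 42, 40, 38, 37, 36, 36, 34, 34, 33, 33, 19, 18, 11, 11, 10, 7, 7.
Put 43 MB in memory block 1; 21 MB remain.
Put 42 MB in memory block 2; 22 MB remain.
Put 40 MB in memory block 3; 24 MB remain.
Put 38 MB in memory block 4; 26 MB remain.
Put 37 MB in memory block 5; 27 MB remain.
Put 36 MB in memory block 6; 28 MB remain.
Put 36 MB in memory block 7; 28 MB remain.
Put 34 MB in memory block 8; 30 MB remain.
Put 34 MB in memory block 9; 30 MB remain.
Put 33 MB in memory block 10; 31 MB remain.
Put 33 MB in memory block 11; 31 MB remain.
Put 19 MB in memory block 1; 2 MB remain.
Put 18 MB in memory block 2; 4 MB remain.
Put 11 MB in memory block 3; 13 MB remain.
Put 11 MB in memory block 3; 2 MB remain.
Put 10 MB in memory block 4; 16 MB remain.
Put 7 MB in memory block 4; 9 MB remain.
Put 7 MB in memory block 4; 2 MB remain.
11 memory blocks × 64 MB = 704 MB; used 489 MB; unused 215 MB.

215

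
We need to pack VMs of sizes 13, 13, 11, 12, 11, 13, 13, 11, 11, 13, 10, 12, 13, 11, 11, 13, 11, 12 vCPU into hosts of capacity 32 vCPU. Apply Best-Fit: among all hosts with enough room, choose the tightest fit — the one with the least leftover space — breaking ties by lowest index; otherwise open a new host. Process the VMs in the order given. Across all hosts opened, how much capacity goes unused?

host 1: place 13 vCPU, 19 vCPU left
host 1: place 13 vCPU, 6 vCPU left
host 2: place 11 vCPU, 21 vCPU left
host 2: place 12 vCPU, 9 vCPU left
host 3: place 11 vCPU, 21 vCPU left
host 3: place 13 vCPU, 8 vCPU left
host 4: place 13 vCPU, 19 vCPU left
host 4: place 11 vCPU, 8 vCPU left
host 5: place 11 vCPU, 21 vCPU left
host 5: place 13 vCPU, 8 vCPU left
host 6: place 10 vCPU, 22 vCPU left
host 6: place 12 vCPU, 10 vCPU left
host 7: place 13 vCPU, 19 vCPU left
host 7: place 11 vCPU, 8 vCPU left
host 8: place 11 vCPU, 21 vCPU left
host 8: place 13 vCPU, 8 vCPU left
host 9: place 11 vCPU, 21 vCPU left
host 9: place 12 vCPU, 9 vCPU left
9 hosts × 32 vCPU = 288 vCPU; used 214 vCPU; unused 74 vCPU.

74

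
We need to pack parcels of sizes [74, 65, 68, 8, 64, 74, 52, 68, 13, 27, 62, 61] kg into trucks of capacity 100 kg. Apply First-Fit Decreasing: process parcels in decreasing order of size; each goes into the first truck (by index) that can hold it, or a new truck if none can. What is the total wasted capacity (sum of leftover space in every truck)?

Sorted descending: 74, 74, 68, 68, 65, 64, 62, 61, 52, 27, 13, 8.
Put 74 kg in truck 1; 26 kg remain.
Put 74 kg in truck 2; 26 kg remain.
Put 68 kg in truck 3; 32 kg remain.
Put 68 kg in truck 4; 32 kg remain.
Put 65 kg in truck 5; 35 kg remain.
Put 64 kg in truck 6; 36 kg remain.
Put 62 kg in truck 7; 38 kg remain.
Put 61 kg in truck 8; 39 kg remain.
Put 52 kg in truck 9; 48 kg remain.
Put 27 kg in truck 3; 5 kg remain.
Put 13 kg in truck 1; 13 kg remain.
Put 8 kg in truck 1; 5 kg remain.
9 trucks × 100 kg = 900 kg; used 636 kg; unused 264 kg.

264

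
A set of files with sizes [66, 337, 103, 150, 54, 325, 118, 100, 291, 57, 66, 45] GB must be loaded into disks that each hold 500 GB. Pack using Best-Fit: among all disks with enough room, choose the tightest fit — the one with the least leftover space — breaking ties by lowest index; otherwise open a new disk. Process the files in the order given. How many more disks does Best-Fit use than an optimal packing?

0

Best-Fit: [66,337,54] [103,150,100,66,45] [325,118,57] [291] → 4 disks.
Total size 1712 GB; any packing needs at least ⌈1712/500⌉ = 4 disks.
So 4 is already optimal.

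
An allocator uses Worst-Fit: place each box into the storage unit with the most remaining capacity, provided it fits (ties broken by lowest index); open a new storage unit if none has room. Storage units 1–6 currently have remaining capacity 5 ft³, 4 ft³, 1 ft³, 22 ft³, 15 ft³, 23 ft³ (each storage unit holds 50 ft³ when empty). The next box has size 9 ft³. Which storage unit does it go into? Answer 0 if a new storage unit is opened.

6

Storage units with room: storage unit 4 (22 ft³), storage unit 5 (15 ft³), storage unit 6 (23 ft³).
Most room is storage unit 6 with 23 ft³ free.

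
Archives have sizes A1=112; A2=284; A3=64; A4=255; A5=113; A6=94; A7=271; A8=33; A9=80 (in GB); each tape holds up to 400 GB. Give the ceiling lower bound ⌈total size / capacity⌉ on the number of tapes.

Total size = 112 + 284 + 64 + 255 + 113 + 94 + 271 + 33 + 80 = 1306 GB.
⌈1306 / 400⌉ = 4.

4 tapes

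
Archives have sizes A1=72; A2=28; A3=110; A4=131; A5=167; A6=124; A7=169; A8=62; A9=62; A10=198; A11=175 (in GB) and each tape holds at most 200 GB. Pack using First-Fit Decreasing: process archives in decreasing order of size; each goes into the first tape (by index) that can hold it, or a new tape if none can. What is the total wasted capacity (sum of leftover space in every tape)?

Sorted descending: 198, 175, 169, 167, 131, 124, 110, 72, 62, 62, 28.
Put 198 GB in tape 1; 2 GB remain.
Put 175 GB in tape 2; 25 GB remain.
Put 169 GB in tape 3; 31 GB remain.
Put 167 GB in tape 4; 33 GB remain.
Put 131 GB in tape 5; 69 GB remain.
Put 124 GB in tape 6; 76 GB remain.
Put 110 GB in tape 7; 90 GB remain.
Put 72 GB in tape 6; 4 GB remain.
Put 62 GB in tape 5; 7 GB remain.
Put 62 GB in tape 7; 28 GB remain.
Put 28 GB in tape 3; 3 GB remain.
7 tapes × 200 GB = 1400 GB; used 1298 GB; unused 102 GB.

102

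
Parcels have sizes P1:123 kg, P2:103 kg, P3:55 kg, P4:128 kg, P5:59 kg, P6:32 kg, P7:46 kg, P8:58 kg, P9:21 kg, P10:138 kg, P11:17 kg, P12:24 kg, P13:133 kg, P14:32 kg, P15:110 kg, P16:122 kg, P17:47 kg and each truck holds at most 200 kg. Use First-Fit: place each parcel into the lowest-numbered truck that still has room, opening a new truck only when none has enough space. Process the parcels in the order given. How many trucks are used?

7 trucks

Put P1 (123 kg) in truck 1; 77 kg remain.
Put P2 (103 kg) in truck 2; 97 kg remain.
Put P3 (55 kg) in truck 1; 22 kg remain.
Put P4 (128 kg) in truck 3; 72 kg remain.
Put P5 (59 kg) in truck 2; 38 kg remain.
Put P6 (32 kg) in truck 2; 6 kg remain.
Put P7 (46 kg) in truck 3; 26 kg remain.
Put P8 (58 kg) in truck 4; 142 kg remain.
Put P9 (21 kg) in truck 1; 1 kg remain.
Put P10 (138 kg) in truck 4; 4 kg remain.
Put P11 (17 kg) in truck 3; 9 kg remain.
Put P12 (24 kg) in truck 5; 176 kg remain.
Put P13 (133 kg) in truck 5; 43 kg remain.
Put P14 (32 kg) in truck 5; 11 kg remain.
Put P15 (110 kg) in truck 6; 90 kg remain.
Put P16 (122 kg) in truck 7; 78 kg remain.
Put P17 (47 kg) in truck 6; 43 kg remain.
Final trucks: [123,55,21] [103,59,32] [128,46,17] [58,138] [24,133,32] [110,47] [122].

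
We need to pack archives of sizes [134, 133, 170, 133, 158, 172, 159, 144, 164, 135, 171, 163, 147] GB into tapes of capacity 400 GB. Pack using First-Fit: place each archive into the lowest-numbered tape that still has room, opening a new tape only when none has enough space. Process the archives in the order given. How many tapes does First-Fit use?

134 GB → tape 1 (remaining 266 GB)
133 GB → tape 1 (remaining 133 GB)
170 GB → tape 2 (remaining 230 GB)
133 GB → tape 1 (remaining 0 GB)
158 GB → tape 2 (remaining 72 GB)
172 GB → tape 3 (remaining 228 GB)
159 GB → tape 3 (remaining 69 GB)
144 GB → tape 4 (remaining 256 GB)
164 GB → tape 4 (remaining 92 GB)
135 GB → tape 5 (remaining 265 GB)
171 GB → tape 5 (remaining 94 GB)
163 GB → tape 6 (remaining 237 GB)
147 GB → tape 6 (remaining 90 GB)

6 tapes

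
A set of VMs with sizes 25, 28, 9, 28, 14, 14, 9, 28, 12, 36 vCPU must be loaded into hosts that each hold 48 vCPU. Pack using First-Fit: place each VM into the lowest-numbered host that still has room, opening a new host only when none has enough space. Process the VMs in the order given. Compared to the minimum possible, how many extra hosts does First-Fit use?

0

First-Fit: [25,9,14] [28,14] [28,9] [28,12] [36] → 5 hosts.
Total size 203 vCPU; any packing needs at least ⌈203/48⌉ = 5 hosts.
So 5 is already optimal.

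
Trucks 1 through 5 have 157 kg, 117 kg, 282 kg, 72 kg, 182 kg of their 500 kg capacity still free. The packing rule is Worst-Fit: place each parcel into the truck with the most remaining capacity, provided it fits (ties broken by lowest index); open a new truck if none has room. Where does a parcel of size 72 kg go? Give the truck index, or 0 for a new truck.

Trucks with room: truck 1 (157 kg), truck 2 (117 kg), truck 3 (282 kg), truck 4 (72 kg), truck 5 (182 kg).
Most room is truck 3 with 282 kg free.

3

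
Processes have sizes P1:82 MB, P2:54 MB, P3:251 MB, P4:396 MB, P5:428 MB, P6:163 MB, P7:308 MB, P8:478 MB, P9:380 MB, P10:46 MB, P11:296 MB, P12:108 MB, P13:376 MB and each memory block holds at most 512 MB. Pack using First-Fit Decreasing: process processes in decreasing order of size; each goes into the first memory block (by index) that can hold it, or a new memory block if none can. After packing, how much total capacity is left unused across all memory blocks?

730

Sorted descending: 478, 428, 396, 380, 376, 308, 296, 251, 163, 108, 82, 54, 46.
memory block 1: place 478 MB, 34 MB left
memory block 2: place 428 MB, 84 MB left
memory block 3: place 396 MB, 116 MB left
memory block 4: place 380 MB, 132 MB left
memory block 5: place 376 MB, 136 MB left
memory block 6: place 308 MB, 204 MB left
memory block 7: place 296 MB, 216 MB left
memory block 8: place 251 MB, 261 MB left
memory block 6: place 163 MB, 41 MB left
memory block 3: place 108 MB, 8 MB left
memory block 2: place 82 MB, 2 MB left
memory block 4: place 54 MB, 78 MB left
memory block 4: place 46 MB, 32 MB left
8 memory blocks × 512 MB = 4096 MB; used 3366 MB; unused 730 MB.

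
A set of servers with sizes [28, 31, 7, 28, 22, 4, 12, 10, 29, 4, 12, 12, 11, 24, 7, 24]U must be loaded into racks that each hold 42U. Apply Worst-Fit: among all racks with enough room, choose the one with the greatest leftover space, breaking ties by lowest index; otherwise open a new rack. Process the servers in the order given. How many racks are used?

8

28U → rack 1 (remaining 14U)
31U → rack 2 (remaining 11U)
7U → rack 1 (remaining 7U)
28U → rack 3 (remaining 14U)
22U → rack 4 (remaining 20U)
4U → rack 4 (remaining 16U)
12U → rack 4 (remaining 4U)
10U → rack 3 (remaining 4U)
29U → rack 5 (remaining 13U)
4U → rack 5 (remaining 9U)
12U → rack 6 (remaining 30U)
12U → rack 6 (remaining 18U)
11U → rack 6 (remaining 7U)
24U → rack 7 (remaining 18U)
7U → rack 7 (remaining 11U)
24U → rack 8 (remaining 18U)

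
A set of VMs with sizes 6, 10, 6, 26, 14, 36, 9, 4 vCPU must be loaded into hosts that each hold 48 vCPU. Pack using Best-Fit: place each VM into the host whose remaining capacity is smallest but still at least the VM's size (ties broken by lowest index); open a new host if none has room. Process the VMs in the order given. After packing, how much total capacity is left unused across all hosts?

Put 6 vCPU in host 1; 42 vCPU remain.
Put 10 vCPU in host 1; 32 vCPU remain.
Put 6 vCPU in host 1; 26 vCPU remain.
Put 26 vCPU in host 1; 0 vCPU remain.
Put 14 vCPU in host 2; 34 vCPU remain.
Put 36 vCPU in host 3; 12 vCPU remain.
Put 9 vCPU in host 3; 3 vCPU remain.
Put 4 vCPU in host 2; 30 vCPU remain.
3 hosts × 48 vCPU = 144 vCPU; used 111 vCPU; unused 33 vCPU.

33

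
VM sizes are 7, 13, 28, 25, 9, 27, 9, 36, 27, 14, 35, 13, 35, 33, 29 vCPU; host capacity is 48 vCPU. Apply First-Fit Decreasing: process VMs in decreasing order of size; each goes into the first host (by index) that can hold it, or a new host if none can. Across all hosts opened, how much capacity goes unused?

92

Sorted descending: 36, 35, 35, 33, 29, 28, 27, 27, 25, 14, 13, 13, 9, 9, 7.
host 1: place 36 vCPU, 12 vCPU left
host 2: place 35 vCPU, 13 vCPU left
host 3: place 35 vCPU, 13 vCPU left
host 4: place 33 vCPU, 15 vCPU left
host 5: place 29 vCPU, 19 vCPU left
host 6: place 28 vCPU, 20 vCPU left
host 7: place 27 vCPU, 21 vCPU left
host 8: place 27 vCPU, 21 vCPU left
host 9: place 25 vCPU, 23 vCPU left
host 4: place 14 vCPU, 1 vCPU left
host 2: place 13 vCPU, 0 vCPU left
host 3: place 13 vCPU, 0 vCPU left
host 1: place 9 vCPU, 3 vCPU left
host 5: place 9 vCPU, 10 vCPU left
host 5: place 7 vCPU, 3 vCPU left
9 hosts × 48 vCPU = 432 vCPU; used 340 vCPU; unused 92 vCPU.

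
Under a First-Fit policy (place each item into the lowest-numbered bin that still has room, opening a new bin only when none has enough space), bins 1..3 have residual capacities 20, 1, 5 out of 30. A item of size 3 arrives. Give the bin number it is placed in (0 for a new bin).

1

Bins with room: bin 1 (20), bin 3 (5).
The first with room is bin 1.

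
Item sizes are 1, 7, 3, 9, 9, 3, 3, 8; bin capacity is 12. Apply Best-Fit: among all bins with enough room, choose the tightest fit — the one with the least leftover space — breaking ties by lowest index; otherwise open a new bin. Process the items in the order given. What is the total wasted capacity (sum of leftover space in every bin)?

5

Put 1 in bin 1; 11 remain.
Put 7 in bin 1; 4 remain.
Put 3 in bin 1; 1 remain.
Put 9 in bin 2; 3 remain.
Put 9 in bin 3; 3 remain.
Put 3 in bin 2; 0 remain.
Put 3 in bin 3; 0 remain.
Put 8 in bin 4; 4 remain.
4 bins × 12 = 48; used 43; unused 5.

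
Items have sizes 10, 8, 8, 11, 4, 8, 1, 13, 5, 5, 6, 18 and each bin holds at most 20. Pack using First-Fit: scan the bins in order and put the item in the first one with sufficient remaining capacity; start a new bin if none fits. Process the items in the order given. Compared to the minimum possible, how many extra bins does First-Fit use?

First-Fit: [10,8,1] [8,11] [4,8,5] [13,5] [6] [18] → 6 bins.
Total size 97; any packing needs at least ⌈97/20⌉ = 5 bins.
An optimal packing achieves that bound: [18,1] [13,6] [11,8] [10,5,5] [8,8,4] → 5 bins.
Excess: 6 − 5 = 1.

1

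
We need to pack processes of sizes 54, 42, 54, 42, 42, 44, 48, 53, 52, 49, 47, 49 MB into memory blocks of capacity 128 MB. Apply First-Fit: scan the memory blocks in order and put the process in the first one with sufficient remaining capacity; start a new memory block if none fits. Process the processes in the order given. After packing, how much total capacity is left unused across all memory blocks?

192

Put 54 MB in memory block 1; 74 MB remain.
Put 42 MB in memory block 1; 32 MB remain.
Put 54 MB in memory block 2; 74 MB remain.
Put 42 MB in memory block 2; 32 MB remain.
Put 42 MB in memory block 3; 86 MB remain.
Put 44 MB in memory block 3; 42 MB remain.
Put 48 MB in memory block 4; 80 MB remain.
Put 53 MB in memory block 4; 27 MB remain.
Put 52 MB in memory block 5; 76 MB remain.
Put 49 MB in memory block 5; 27 MB remain.
Put 47 MB in memory block 6; 81 MB remain.
Put 49 MB in memory block 6; 32 MB remain.
6 memory blocks × 128 MB = 768 MB; used 576 MB; unused 192 MB.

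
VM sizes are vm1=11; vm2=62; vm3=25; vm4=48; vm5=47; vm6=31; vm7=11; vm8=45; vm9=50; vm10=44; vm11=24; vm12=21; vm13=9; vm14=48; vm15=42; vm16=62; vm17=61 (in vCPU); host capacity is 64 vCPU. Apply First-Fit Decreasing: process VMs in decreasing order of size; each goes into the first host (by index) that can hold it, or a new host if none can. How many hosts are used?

12 hosts

Sorted descending: 62, 62, 61, 50, 48, 48, 47, 45, 44, 42, 31, 25, 24, 21, 11, 11, 9.
62 vCPU → host 1 (remaining 2 vCPU)
62 vCPU → host 2 (remaining 2 vCPU)
61 vCPU → host 3 (remaining 3 vCPU)
50 vCPU → host 4 (remaining 14 vCPU)
48 vCPU → host 5 (remaining 16 vCPU)
48 vCPU → host 6 (remaining 16 vCPU)
47 vCPU → host 7 (remaining 17 vCPU)
45 vCPU → host 8 (remaining 19 vCPU)
44 vCPU → host 9 (remaining 20 vCPU)
42 vCPU → host 10 (remaining 22 vCPU)
31 vCPU → host 11 (remaining 33 vCPU)
25 vCPU → host 11 (remaining 8 vCPU)
24 vCPU → host 12 (remaining 40 vCPU)
21 vCPU → host 10 (remaining 1 vCPU)
11 vCPU → host 4 (remaining 3 vCPU)
11 vCPU → host 5 (remaining 5 vCPU)
9 vCPU → host 6 (remaining 7 vCPU)
Final hosts: [62] [62] [61] [50,11] [48,11] [48,9] [47] [45] [44] [42,21] [31,25] [24].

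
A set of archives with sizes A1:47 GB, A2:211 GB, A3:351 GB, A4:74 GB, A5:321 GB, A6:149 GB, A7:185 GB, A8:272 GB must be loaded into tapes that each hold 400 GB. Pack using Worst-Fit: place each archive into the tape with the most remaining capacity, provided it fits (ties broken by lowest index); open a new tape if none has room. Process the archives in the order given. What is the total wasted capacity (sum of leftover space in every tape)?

A1 (47 GB) → tape 1 (remaining 353 GB)
A2 (211 GB) → tape 1 (remaining 142 GB)
A3 (351 GB) → tape 2 (remaining 49 GB)
A4 (74 GB) → tape 1 (remaining 68 GB)
A5 (321 GB) → tape 3 (remaining 79 GB)
A6 (149 GB) → tape 4 (remaining 251 GB)
A7 (185 GB) → tape 4 (remaining 66 GB)
A8 (272 GB) → tape 5 (remaining 128 GB)
5 tapes × 400 GB = 2000 GB; used 1610 GB; unused 390 GB.

390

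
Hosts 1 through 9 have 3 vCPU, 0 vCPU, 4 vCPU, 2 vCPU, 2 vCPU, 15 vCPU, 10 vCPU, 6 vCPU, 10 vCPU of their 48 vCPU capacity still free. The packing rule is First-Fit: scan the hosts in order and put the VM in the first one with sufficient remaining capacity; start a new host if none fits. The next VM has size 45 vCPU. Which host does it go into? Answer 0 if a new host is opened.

No host has ≥ 45 vCPU free, so a new host is opened.

0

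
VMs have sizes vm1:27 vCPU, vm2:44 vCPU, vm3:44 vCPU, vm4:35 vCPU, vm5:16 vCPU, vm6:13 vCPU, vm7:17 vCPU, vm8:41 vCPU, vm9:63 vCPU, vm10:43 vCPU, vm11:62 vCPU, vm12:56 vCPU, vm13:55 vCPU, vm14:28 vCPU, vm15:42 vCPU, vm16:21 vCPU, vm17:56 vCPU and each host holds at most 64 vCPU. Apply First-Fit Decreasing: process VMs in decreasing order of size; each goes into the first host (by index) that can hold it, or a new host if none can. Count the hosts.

Sorted descending: 63, 62, 56, 56, 55, 44, 44, 43, 42, 41, 35, 28, 27, 21, 17, 16, 13.
63 vCPU → host 1 (remaining 1 vCPU)
62 vCPU → host 2 (remaining 2 vCPU)
56 vCPU → host 3 (remaining 8 vCPU)
56 vCPU → host 4 (remaining 8 vCPU)
55 vCPU → host 5 (remaining 9 vCPU)
44 vCPU → host 6 (remaining 20 vCPU)
44 vCPU → host 7 (remaining 20 vCPU)
43 vCPU → host 8 (remaining 21 vCPU)
42 vCPU → host 9 (remaining 22 vCPU)
41 vCPU → host 10 (remaining 23 vCPU)
35 vCPU → host 11 (remaining 29 vCPU)
28 vCPU → host 11 (remaining 1 vCPU)
27 vCPU → host 12 (remaining 37 vCPU)
21 vCPU → host 8 (remaining 0 vCPU)
17 vCPU → host 6 (remaining 3 vCPU)
16 vCPU → host 7 (remaining 4 vCPU)
13 vCPU → host 9 (remaining 9 vCPU)
Final hosts: [63] [62] [56] [56] [55] [44,17] [44,16] [43,21] [42,13] [41] [35,28] [27].

12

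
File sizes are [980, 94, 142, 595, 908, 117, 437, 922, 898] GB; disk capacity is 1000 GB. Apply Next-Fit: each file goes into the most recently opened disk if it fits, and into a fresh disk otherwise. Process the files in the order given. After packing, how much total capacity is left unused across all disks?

disk 1: place 980 GB, 20 GB left
disk 2: place 94 GB, 906 GB left
disk 2: place 142 GB, 764 GB left
disk 2: place 595 GB, 169 GB left
disk 3: place 908 GB, 92 GB left
disk 4: place 117 GB, 883 GB left
disk 4: place 437 GB, 446 GB left
disk 5: place 922 GB, 78 GB left
disk 6: place 898 GB, 102 GB left
6 disks × 1000 GB = 6000 GB; used 5093 GB; unused 907 GB.

907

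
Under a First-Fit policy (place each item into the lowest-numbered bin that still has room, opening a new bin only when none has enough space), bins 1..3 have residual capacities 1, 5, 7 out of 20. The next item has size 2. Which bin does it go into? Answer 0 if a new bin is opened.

2

Bins with room: bin 2 (5), bin 3 (7).
The first with room is bin 2.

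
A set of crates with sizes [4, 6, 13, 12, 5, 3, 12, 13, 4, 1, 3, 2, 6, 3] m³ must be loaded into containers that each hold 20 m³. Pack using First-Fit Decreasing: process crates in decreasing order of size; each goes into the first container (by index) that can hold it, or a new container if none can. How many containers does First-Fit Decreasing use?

5

Sorted descending: 13, 13, 12, 12, 6, 6, 5, 4, 4, 3, 3, 3, 2, 1.
13 m³ → container 1 (remaining 7 m³)
13 m³ → container 2 (remaining 7 m³)
12 m³ → container 3 (remaining 8 m³)
12 m³ → container 4 (remaining 8 m³)
6 m³ → container 1 (remaining 1 m³)
6 m³ → container 2 (remaining 1 m³)
5 m³ → container 3 (remaining 3 m³)
4 m³ → container 4 (remaining 4 m³)
4 m³ → container 4 (remaining 0 m³)
3 m³ → container 3 (remaining 0 m³)
3 m³ → container 5 (remaining 17 m³)
3 m³ → container 5 (remaining 14 m³)
2 m³ → container 5 (remaining 12 m³)
1 m³ → container 1 (remaining 0 m³)
Final containers: [13,6,1] [13,6] [12,5,3] [12,4,4] [3,3,2].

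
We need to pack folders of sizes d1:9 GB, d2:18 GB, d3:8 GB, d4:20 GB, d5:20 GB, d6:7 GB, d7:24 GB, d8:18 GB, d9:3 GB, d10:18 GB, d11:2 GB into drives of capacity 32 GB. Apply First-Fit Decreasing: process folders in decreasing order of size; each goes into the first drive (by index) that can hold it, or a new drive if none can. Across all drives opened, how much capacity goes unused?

45

Sorted descending: 24, 20, 20, 18, 18, 18, 9, 8, 7, 3, 2.
24 GB → drive 1 (remaining 8 GB)
20 GB → drive 2 (remaining 12 GB)
20 GB → drive 3 (remaining 12 GB)
18 GB → drive 4 (remaining 14 GB)
18 GB → drive 5 (remaining 14 GB)
18 GB → drive 6 (remaining 14 GB)
9 GB → drive 2 (remaining 3 GB)
8 GB → drive 1 (remaining 0 GB)
7 GB → drive 3 (remaining 5 GB)
3 GB → drive 2 (remaining 0 GB)
2 GB → drive 3 (remaining 3 GB)
6 drives × 32 GB = 192 GB; used 147 GB; unused 45 GB.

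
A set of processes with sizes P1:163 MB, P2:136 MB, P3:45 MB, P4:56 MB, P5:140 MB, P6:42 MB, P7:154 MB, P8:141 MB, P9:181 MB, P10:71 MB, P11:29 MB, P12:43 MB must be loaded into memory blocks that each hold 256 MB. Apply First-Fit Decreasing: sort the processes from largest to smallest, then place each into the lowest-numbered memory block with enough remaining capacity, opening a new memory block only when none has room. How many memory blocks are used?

6 memory blocks

Sorted descending: 181, 163, 154, 141, 140, 136, 71, 56, 45, 43, 42, 29.
Put 181 MB in memory block 1; 75 MB remain.
Put 163 MB in memory block 2; 93 MB remain.
Put 154 MB in memory block 3; 102 MB remain.
Put 141 MB in memory block 4; 115 MB remain.
Put 140 MB in memory block 5; 116 MB remain.
Put 136 MB in memory block 6; 120 MB remain.
Put 71 MB in memory block 1; 4 MB remain.
Put 56 MB in memory block 2; 37 MB remain.
Put 45 MB in memory block 3; 57 MB remain.
Put 43 MB in memory block 3; 14 MB remain.
Put 42 MB in memory block 4; 73 MB remain.
Put 29 MB in memory block 2; 8 MB remain.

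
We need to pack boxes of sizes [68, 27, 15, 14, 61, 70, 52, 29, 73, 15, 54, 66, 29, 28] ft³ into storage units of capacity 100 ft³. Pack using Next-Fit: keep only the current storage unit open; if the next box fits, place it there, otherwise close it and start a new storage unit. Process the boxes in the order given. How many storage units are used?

8 storage units

storage unit 1: place 68 ft³, 32 ft³ left
storage unit 1: place 27 ft³, 5 ft³ left
storage unit 2: place 15 ft³, 85 ft³ left
storage unit 2: place 14 ft³, 71 ft³ left
storage unit 2: place 61 ft³, 10 ft³ left
storage unit 3: place 70 ft³, 30 ft³ left
storage unit 4: place 52 ft³, 48 ft³ left
storage unit 4: place 29 ft³, 19 ft³ left
storage unit 5: place 73 ft³, 27 ft³ left
storage unit 5: place 15 ft³, 12 ft³ left
storage unit 6: place 54 ft³, 46 ft³ left
storage unit 7: place 66 ft³, 34 ft³ left
storage unit 7: place 29 ft³, 5 ft³ left
storage unit 8: place 28 ft³, 72 ft³ left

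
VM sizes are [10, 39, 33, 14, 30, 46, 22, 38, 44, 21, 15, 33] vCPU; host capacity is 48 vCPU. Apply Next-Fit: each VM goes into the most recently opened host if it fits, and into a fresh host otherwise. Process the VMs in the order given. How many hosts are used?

host 1: place 10 vCPU, 38 vCPU left
host 2: place 39 vCPU, 9 vCPU left
host 3: place 33 vCPU, 15 vCPU left
host 3: place 14 vCPU, 1 vCPU left
host 4: place 30 vCPU, 18 vCPU left
host 5: place 46 vCPU, 2 vCPU left
host 6: place 22 vCPU, 26 vCPU left
host 7: place 38 vCPU, 10 vCPU left
host 8: place 44 vCPU, 4 vCPU left
host 9: place 21 vCPU, 27 vCPU left
host 9: place 15 vCPU, 12 vCPU left
host 10: place 33 vCPU, 15 vCPU left

10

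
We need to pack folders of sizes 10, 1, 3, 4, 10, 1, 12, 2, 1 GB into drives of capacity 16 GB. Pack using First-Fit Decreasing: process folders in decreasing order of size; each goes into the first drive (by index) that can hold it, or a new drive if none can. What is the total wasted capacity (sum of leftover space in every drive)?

Sorted descending: 12, 10, 10, 4, 3, 2, 1, 1, 1.
12 GB → drive 1 (remaining 4 GB)
10 GB → drive 2 (remaining 6 GB)
10 GB → drive 3 (remaining 6 GB)
4 GB → drive 1 (remaining 0 GB)
3 GB → drive 2 (remaining 3 GB)
2 GB → drive 2 (remaining 1 GB)
1 GB → drive 2 (remaining 0 GB)
1 GB → drive 3 (remaining 5 GB)
1 GB → drive 3 (remaining 4 GB)
3 drives × 16 GB = 48 GB; used 44 GB; unused 4 GB.

4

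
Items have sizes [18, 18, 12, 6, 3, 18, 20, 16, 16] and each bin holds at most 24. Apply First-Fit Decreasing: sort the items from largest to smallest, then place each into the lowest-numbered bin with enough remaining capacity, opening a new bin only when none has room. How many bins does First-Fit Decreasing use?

7

Sorted descending: 20, 18, 18, 18, 16, 16, 12, 6, 3.
20 → bin 1 (remaining 4)
18 → bin 2 (remaining 6)
18 → bin 3 (remaining 6)
18 → bin 4 (remaining 6)
16 → bin 5 (remaining 8)
16 → bin 6 (remaining 8)
12 → bin 7 (remaining 12)
6 → bin 2 (remaining 0)
3 → bin 1 (remaining 1)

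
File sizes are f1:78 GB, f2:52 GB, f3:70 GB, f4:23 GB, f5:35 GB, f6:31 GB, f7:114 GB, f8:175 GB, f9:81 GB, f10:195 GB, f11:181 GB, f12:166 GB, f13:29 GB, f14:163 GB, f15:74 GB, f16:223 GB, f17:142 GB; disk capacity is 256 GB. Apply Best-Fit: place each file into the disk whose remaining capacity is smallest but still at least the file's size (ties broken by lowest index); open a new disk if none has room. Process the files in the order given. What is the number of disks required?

9 disks

disk 1: place f1 (78 GB), 178 GB left
disk 1: place f2 (52 GB), 126 GB left
disk 1: place f3 (70 GB), 56 GB left
disk 1: place f4 (23 GB), 33 GB left
disk 2: place f5 (35 GB), 221 GB left
disk 1: place f6 (31 GB), 2 GB left
disk 2: place f7 (114 GB), 107 GB left
disk 3: place f8 (175 GB), 81 GB left
disk 3: place f9 (81 GB), 0 GB left
disk 4: place f10 (195 GB), 61 GB left
disk 5: place f11 (181 GB), 75 GB left
disk 6: place f12 (166 GB), 90 GB left
disk 4: place f13 (29 GB), 32 GB left
disk 7: place f14 (163 GB), 93 GB left
disk 5: place f15 (74 GB), 1 GB left
disk 8: place f16 (223 GB), 33 GB left
disk 9: place f17 (142 GB), 114 GB left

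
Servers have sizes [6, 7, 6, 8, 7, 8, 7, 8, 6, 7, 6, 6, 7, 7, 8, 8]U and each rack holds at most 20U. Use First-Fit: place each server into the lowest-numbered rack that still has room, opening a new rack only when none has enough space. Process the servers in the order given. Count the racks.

7 racks

6U → rack 1 (remaining 14U)
7U → rack 1 (remaining 7U)
6U → rack 1 (remaining 1U)
8U → rack 2 (remaining 12U)
7U → rack 2 (remaining 5U)
8U → rack 3 (remaining 12U)
7U → rack 3 (remaining 5U)
8U → rack 4 (remaining 12U)
6U → rack 4 (remaining 6U)
7U → rack 5 (remaining 13U)
6U → rack 4 (remaining 0U)
6U → rack 5 (remaining 7U)
7U → rack 5 (remaining 0U)
7U → rack 6 (remaining 13U)
8U → rack 6 (remaining 5U)
8U → rack 7 (remaining 12U)
Final racks: [6,7,6] [8,7] [8,7] [8,6,6] [7,6,7] [7,8] [8].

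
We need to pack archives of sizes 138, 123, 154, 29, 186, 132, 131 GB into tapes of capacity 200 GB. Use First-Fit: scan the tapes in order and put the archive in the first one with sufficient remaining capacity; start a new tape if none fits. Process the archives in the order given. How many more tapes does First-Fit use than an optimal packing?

First-Fit: [138,29] [123] [154] [186] [132] [131] → 6 tapes.
6 archives exceed 100 GB (half the capacity), and no two of those can share a tape, so at least 6 tapes are needed.
So 6 is already optimal.

0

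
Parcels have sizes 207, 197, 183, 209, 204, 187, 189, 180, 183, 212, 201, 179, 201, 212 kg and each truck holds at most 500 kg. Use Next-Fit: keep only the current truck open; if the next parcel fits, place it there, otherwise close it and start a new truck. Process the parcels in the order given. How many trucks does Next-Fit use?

7

207 kg → truck 1 (remaining 293 kg)
197 kg → truck 1 (remaining 96 kg)
183 kg → truck 2 (remaining 317 kg)
209 kg → truck 2 (remaining 108 kg)
204 kg → truck 3 (remaining 296 kg)
187 kg → truck 3 (remaining 109 kg)
189 kg → truck 4 (remaining 311 kg)
180 kg → truck 4 (remaining 131 kg)
183 kg → truck 5 (remaining 317 kg)
212 kg → truck 5 (remaining 105 kg)
201 kg → truck 6 (remaining 299 kg)
179 kg → truck 6 (remaining 120 kg)
201 kg → truck 7 (remaining 299 kg)
212 kg → truck 7 (remaining 87 kg)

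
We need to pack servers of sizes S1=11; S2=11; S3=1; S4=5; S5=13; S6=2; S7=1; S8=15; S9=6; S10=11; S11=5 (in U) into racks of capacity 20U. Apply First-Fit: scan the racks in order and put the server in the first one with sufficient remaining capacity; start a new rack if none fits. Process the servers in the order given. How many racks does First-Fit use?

Put S1 (11U) in rack 1; 9U remain.
Put S2 (11U) in rack 2; 9U remain.
Put S3 (1U) in rack 1; 8U remain.
Put S4 (5U) in rack 1; 3U remain.
Put S5 (13U) in rack 3; 7U remain.
Put S6 (2U) in rack 1; 1U remain.
Put S7 (1U) in rack 1; 0U remain.
Put S8 (15U) in rack 4; 5U remain.
Put S9 (6U) in rack 2; 3U remain.
Put S10 (11U) in rack 5; 9U remain.
Put S11 (5U) in rack 3; 2U remain.
Final racks: [11,1,5,2,1] [11,6] [13,5] [15] [11].

5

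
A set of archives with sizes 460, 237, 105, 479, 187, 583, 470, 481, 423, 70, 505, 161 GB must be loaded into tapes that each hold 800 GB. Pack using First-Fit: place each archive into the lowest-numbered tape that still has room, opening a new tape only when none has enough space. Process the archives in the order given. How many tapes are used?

7 tapes

Put 460 GB in tape 1; 340 GB remain.
Put 237 GB in tape 1; 103 GB remain.
Put 105 GB in tape 2; 695 GB remain.
Put 479 GB in tape 2; 216 GB remain.
Put 187 GB in tape 2; 29 GB remain.
Put 583 GB in tape 3; 217 GB remain.
Put 470 GB in tape 4; 330 GB remain.
Put 481 GB in tape 5; 319 GB remain.
Put 423 GB in tape 6; 377 GB remain.
Put 70 GB in tape 1; 33 GB remain.
Put 505 GB in tape 7; 295 GB remain.
Put 161 GB in tape 3; 56 GB remain.
Final tapes: [460,237,70] [105,479,187] [583,161] [470] [481] [423] [505].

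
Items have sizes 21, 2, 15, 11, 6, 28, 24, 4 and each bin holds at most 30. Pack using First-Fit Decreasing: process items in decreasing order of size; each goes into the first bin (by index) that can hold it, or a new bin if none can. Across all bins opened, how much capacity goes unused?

9

Sorted descending: 28, 24, 21, 15, 11, 6, 4, 2.
Put 28 in bin 1; 2 remain.
Put 24 in bin 2; 6 remain.
Put 21 in bin 3; 9 remain.
Put 15 in bin 4; 15 remain.
Put 11 in bin 4; 4 remain.
Put 6 in bin 2; 0 remain.
Put 4 in bin 3; 5 remain.
Put 2 in bin 1; 0 remain.
4 bins × 30 = 120; used 111; unused 9.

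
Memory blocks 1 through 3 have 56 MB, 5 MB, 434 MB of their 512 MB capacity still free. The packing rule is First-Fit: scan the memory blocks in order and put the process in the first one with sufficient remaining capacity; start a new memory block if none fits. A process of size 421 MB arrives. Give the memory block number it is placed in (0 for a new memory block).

3

Memory blocks with room: memory block 3 (434 MB).
The first with room is memory block 3.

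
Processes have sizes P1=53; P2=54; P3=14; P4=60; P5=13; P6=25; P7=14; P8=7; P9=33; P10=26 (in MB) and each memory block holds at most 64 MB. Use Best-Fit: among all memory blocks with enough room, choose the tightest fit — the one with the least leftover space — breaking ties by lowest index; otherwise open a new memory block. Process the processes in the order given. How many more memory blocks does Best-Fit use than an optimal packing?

1

Best-Fit: [53] [54,7] [14,13,25] [60] [14,33] [26] → 6 memory blocks.
Total size 299 MB; any packing needs at least ⌈299/64⌉ = 5 memory blocks.
An optimal packing achieves that bound: [60] [54,7] [53] [33,14,14] [26,25,13] → 5 memory blocks.
Excess: 6 − 5 = 1.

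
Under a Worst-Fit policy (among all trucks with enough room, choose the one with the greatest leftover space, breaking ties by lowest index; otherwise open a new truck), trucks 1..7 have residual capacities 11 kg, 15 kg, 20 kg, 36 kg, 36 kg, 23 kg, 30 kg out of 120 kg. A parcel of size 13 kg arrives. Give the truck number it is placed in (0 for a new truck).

Trucks with room: truck 2 (15 kg), truck 3 (20 kg), truck 4 (36 kg), truck 5 (36 kg), truck 6 (23 kg), truck 7 (30 kg).
Most room is truck 4 with 36 kg free.

4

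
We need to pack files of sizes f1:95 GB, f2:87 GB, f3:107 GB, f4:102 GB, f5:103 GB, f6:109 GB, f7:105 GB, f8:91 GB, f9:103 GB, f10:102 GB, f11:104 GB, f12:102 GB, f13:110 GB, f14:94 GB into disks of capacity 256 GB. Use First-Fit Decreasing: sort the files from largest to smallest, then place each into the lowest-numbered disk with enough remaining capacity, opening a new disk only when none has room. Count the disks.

7

Sorted descending: 110, 109, 107, 105, 104, 103, 103, 102, 102, 102, 95, 94, 91, 87.
110 GB → disk 1 (remaining 146 GB)
109 GB → disk 1 (remaining 37 GB)
107 GB → disk 2 (remaining 149 GB)
105 GB → disk 2 (remaining 44 GB)
104 GB → disk 3 (remaining 152 GB)
103 GB → disk 3 (remaining 49 GB)
103 GB → disk 4 (remaining 153 GB)
102 GB → disk 4 (remaining 51 GB)
102 GB → disk 5 (remaining 154 GB)
102 GB → disk 5 (remaining 52 GB)
95 GB → disk 6 (remaining 161 GB)
94 GB → disk 6 (remaining 67 GB)
91 GB → disk 7 (remaining 165 GB)
87 GB → disk 7 (remaining 78 GB)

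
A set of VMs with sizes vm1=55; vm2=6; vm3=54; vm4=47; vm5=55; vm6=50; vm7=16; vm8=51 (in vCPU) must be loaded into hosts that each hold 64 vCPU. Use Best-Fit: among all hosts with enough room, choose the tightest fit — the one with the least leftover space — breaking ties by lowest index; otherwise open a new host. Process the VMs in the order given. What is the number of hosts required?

6

vm1 (55 vCPU) → host 1 (remaining 9 vCPU)
vm2 (6 vCPU) → host 1 (remaining 3 vCPU)
vm3 (54 vCPU) → host 2 (remaining 10 vCPU)
vm4 (47 vCPU) → host 3 (remaining 17 vCPU)
vm5 (55 vCPU) → host 4 (remaining 9 vCPU)
vm6 (50 vCPU) → host 5 (remaining 14 vCPU)
vm7 (16 vCPU) → host 3 (remaining 1 vCPU)
vm8 (51 vCPU) → host 6 (remaining 13 vCPU)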